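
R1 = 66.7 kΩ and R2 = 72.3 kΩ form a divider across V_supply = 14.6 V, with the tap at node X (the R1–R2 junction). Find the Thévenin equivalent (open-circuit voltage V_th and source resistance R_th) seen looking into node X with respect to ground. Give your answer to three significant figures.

V_th is the unloaded tap voltage: V_supply · R2/(R1+R2) = 14.6 × 0.5201 = 7.594 V.
With V_supply suppressed (replaced by a short), R_th = R1 ‖ R2 = (66.70 × 72.3)/(66.70 + 72.3) = 34.69 kΩ.

V_th ≈ 7.59 V, R_th ≈ 34.7 kΩ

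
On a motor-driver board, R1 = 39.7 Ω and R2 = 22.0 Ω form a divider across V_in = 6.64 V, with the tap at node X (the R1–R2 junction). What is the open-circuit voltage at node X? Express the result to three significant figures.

With X open, the divider is unloaded: V_th = 6.64 × 22.0/61.70 = 2.368 V.

V_th ≈ 2.37 V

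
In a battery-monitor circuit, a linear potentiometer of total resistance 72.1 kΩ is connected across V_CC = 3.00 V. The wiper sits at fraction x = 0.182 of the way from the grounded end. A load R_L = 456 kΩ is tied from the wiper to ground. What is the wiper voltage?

V_out ≈ 0.533 V

Split the track: R_lower = x·R_p = 13.12 kΩ, R_upper = (1−x)·R_p = 58.98 kΩ.
R_L loads the lower segment: effective lower R = 12.76 kΩ.
Then V_out = V_CC · 12.76/(58.98 + 12.76) = 0.5334 V.
(Unloaded: V_out = x·V_CC = 0.546 V.)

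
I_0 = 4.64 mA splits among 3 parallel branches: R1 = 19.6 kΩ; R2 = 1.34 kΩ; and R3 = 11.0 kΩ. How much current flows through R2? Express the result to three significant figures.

I ≈ 3.90 mA

Conductances: ΣG = 1/19.6 + 1/1.34 + 1/11.0 = 0.8882 (1/kΩ).
Current divider: I(R2) = I_0 · G_k/ΣG = 4.64 × (0.7463/0.8882) = 4.64 × 0.8402 = 3.899 mA.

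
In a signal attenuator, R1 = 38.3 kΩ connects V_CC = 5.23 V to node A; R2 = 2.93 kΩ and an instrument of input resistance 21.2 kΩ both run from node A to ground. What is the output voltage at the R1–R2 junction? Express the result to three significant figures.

V_out ≈ 0.329 V

R2 ‖ R_L = (2.93 × 21.2)/(2.93 + 21.2) = 2.574 kΩ.
Voltage divider with the loaded lower leg: V_out = 5.23 × 2.574/(38.3 + 2.574) = 5.23 × 0.06298 = 0.3294 V.
(Unloaded it would be 0.372 V; the load pulls it down.)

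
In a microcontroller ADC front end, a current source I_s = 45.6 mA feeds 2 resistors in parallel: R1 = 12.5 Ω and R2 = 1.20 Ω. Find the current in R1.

I ≈ 3.99 mA

For two parallel branches, I_k = I_s · (other R)/(sum of R).
I(R1) = 45.6 × 1.20/(12.5 + 1.20) = 45.6 × 0.08759 = 3.994 mA.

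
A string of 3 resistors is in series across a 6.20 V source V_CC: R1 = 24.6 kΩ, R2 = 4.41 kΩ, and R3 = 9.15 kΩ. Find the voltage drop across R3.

V ≈ 1.49 V

Total series resistance ΣR = 24.6 + 4.41 + 9.15 = 38.16 kΩ.
Voltage divider: V = V_CC · (9.150 / 38.16) = 6.20 × 0.2398 = 1.487 V.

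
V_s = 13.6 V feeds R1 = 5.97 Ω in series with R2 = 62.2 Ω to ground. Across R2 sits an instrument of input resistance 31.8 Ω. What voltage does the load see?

V_out ≈ 10.6 V

The load sits in parallel with R2, giving an effective lower resistance R2' = R2·R_L/(R2+R_L) = 21.04 Ω.
Then V_out = V_s · R2'/(R1 + R2') = 13.6 × 21.04/27.01 = 10.59 V.
(Unloaded it would be 12.4 V; the load pulls it down.)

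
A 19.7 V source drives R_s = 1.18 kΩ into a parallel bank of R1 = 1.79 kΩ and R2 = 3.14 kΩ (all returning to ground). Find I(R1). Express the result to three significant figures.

I ≈ 5.41 mA

Combine the parallel branches: R_p = (1/1.79 + 1/3.14)⁻¹ = 1.140 kΩ.
Node voltage V_A = V_DC · R_p/(R_s + R_p) = 19.7 × 0.4914 = 9.681 V.
I(R1) = V_A / R1 = 9.681/1.79 = 5.408 mA.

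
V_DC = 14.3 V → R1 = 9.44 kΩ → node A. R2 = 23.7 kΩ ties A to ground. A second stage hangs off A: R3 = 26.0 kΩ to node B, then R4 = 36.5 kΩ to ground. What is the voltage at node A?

V_A ≈ 9.23 V

Looking into the second stage from A: R3 + R4 = 62.50 kΩ appears in parallel with R2.
R2 ‖ (R3+R4) = 17.18 kΩ.
So V_A = 14.3 × 0.6454 = 9.230 V.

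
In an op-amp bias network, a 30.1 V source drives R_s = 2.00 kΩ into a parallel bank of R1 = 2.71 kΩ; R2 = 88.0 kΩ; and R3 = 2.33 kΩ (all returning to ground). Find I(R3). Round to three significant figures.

I ≈ 4.93 mA

Equivalent of the parallel group: R_p = 1.235 kΩ.
V_A = 30.1 × 1.235/3.235 = 11.49 V.
Branch current I = V_A/R3 = 11.49/2.33 = 4.932 mA.
(Equivalently: I_total = 9.304 mA, then current-divider fraction G_k/ΣG = 0.5302.)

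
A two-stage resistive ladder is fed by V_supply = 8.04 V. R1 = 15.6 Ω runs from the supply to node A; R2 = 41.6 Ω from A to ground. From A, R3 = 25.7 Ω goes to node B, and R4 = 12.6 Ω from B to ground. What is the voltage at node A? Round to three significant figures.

The second stage (R3 + R4 = 38.30 Ω) loads node A in parallel with R2.
Effective lower resistance at A: R2 ‖ 38.30 = 19.94 Ω.
First divider: V_A = V_supply · 19.94/(15.6 + 19.94) = 4.511 V.

V_A ≈ 4.51 V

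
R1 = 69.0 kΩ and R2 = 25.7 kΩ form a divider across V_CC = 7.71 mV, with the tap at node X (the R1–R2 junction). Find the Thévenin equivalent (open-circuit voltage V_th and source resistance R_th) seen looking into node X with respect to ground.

V_th ≈ 2.09 mV, R_th ≈ 18.7 kΩ

V_th is the unloaded tap voltage: V_CC · R2/(R1+R2) = 7.71 × 0.2714 = 2.092 mV.
Looking into X with the source shorted: R_th = R1·R2/(R1+R2) = 69.00 × 25.7/94.70 = 18.73 kΩ.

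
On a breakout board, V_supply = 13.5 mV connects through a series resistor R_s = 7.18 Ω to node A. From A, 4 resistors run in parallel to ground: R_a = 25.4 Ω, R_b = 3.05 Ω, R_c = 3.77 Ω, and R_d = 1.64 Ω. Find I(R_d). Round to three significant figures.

I ≈ 0.830 mA

Combine the parallel branches: R_p = (1/25.4 + 1/3.05 + 1/3.77 + 1/1.64)⁻¹ = 0.8050 Ω.
V_A = 13.5 × 0.8050/7.985 = 1.361 mV.
I(R_d) = V_A / R_d = 1.361/1.64 = 0.8299 mA.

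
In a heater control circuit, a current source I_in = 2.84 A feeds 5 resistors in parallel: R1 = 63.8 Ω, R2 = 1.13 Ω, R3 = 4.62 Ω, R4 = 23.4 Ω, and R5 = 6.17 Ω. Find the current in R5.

I ≈ 0.348 A

ΣG = 1/63.8 + 1/1.13 + 1/4.62 + 1/23.4 + 1/6.17 = 1.322.
Current divider: I(R5) = I_in · G_k/ΣG = 2.84 × (0.1621/1.322) = 2.84 × 0.1226 = 0.3482 A.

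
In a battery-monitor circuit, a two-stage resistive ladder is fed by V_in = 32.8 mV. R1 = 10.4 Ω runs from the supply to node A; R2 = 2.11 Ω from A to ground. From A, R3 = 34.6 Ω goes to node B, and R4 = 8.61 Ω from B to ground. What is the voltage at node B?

Node A sees R2 in parallel with the series input of stage 2, R3 + R4 = 43.21 Ω.
Effective lower resistance at A: R2 ‖ 43.21 = 2.012 Ω.
First divider: V_A = V_in · 2.012/(10.4 + 2.012) = 5.316 mV.
V_B = V_A × 0.1993 = 1.059 mV.

V_B ≈ 1.06 mV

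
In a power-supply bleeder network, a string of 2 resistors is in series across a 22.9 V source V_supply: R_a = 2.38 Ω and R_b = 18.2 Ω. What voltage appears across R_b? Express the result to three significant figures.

Total series resistance ΣR = 2.38 + 18.2 = 20.58 Ω.
Voltage divider: V = V_supply · (18.20 / 20.58) = 22.9 × 0.8844 = 20.25 V.

V ≈ 20.3 V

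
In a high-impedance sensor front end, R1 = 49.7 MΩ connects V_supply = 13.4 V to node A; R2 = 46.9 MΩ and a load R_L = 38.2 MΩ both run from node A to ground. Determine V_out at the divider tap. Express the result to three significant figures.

V_out ≈ 3.99 V

R2 ‖ R_L = (46.9 × 38.2)/(46.9 + 38.2) = 21.05 MΩ.
Then V_out = V_supply · R2'/(R1 + R2') = 13.4 × 21.05/70.75 = 3.987 V.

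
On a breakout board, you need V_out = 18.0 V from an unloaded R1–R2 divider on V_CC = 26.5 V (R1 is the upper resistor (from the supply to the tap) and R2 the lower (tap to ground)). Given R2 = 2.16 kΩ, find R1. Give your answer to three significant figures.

Required fraction k = V_out/V_CC = 0.6792.
So R1 = R2 · (V_CC/V_out − 1) = 2.16 × (26.5/18.0 − 1) = 2.16 × 0.4722 = 1.020 kΩ.

R1 ≈ 1.02 kΩ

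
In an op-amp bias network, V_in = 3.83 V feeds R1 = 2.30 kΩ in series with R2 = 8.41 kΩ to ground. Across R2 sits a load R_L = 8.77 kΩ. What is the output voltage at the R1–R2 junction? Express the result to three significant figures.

V_out ≈ 2.49 V

The load sits in parallel with R2, giving an effective lower resistance R2' = R2·R_L/(R2+R_L) = 4.293 kΩ.
Then V_out = V_in · R2'/(R1 + R2') = 3.83 × 4.293/6.593 = 2.494 V.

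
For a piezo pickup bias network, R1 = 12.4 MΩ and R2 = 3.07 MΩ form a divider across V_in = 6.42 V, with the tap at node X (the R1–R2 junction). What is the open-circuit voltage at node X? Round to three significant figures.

V_th is the unloaded tap voltage: V_in · R2/(R1+R2) = 6.42 × 0.1984 = 1.274 V.

V_th ≈ 1.27 V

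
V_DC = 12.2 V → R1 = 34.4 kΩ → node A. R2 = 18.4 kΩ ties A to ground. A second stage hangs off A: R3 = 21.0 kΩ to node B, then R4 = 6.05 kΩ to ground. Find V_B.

V_B ≈ 0.659 V

The second stage (R3 + R4 = 27.05 kΩ) loads node A in parallel with R2.
R2 ‖ (R3+R4) = 10.95 kΩ.
V_A = 12.2 × 10.95/(34.4 + 10.95) = 2.946 V.
V_B = V_A × 0.2237 = 0.6589 V.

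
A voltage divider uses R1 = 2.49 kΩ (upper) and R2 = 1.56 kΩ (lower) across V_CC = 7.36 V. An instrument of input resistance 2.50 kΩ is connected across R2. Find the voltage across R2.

V_out ≈ 2.05 V

First combine the lower leg with the load: R2 ‖ R_L = 0.9606 kΩ.
Then V_out = V_CC · R2'/(R1 + R2') = 7.36 × 0.9606/3.451 = 2.049 V.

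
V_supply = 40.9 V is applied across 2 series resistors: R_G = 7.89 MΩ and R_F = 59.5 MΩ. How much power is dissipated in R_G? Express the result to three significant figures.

P ≈ 2.91 µW

The common current is I = 40.9/67.39 = 0.6069 µA.
V(R_G) = I·R = 4.789 V; P = V·I = 4.789 × 0.6069 = 2.906 µW.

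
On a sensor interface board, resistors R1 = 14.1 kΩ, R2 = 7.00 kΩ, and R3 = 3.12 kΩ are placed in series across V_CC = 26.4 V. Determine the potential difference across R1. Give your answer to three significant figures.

V ≈ 15.4 V

Series total: ΣR = 14.1 + 7.00 + 3.12 = 24.22 kΩ.
Voltage divider: V = V_CC · (14.10 / 24.22) = 26.4 × 0.5822 = 15.37 V.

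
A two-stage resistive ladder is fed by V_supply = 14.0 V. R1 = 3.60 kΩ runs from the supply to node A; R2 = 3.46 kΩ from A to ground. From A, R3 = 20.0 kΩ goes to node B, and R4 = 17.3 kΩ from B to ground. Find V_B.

Node A sees R2 in parallel with the series input of stage 2, R3 + R4 = 37.30 kΩ.
Effective lower resistance at A: R2 ‖ 37.30 = 3.166 kΩ.
So V_A = 14.0 × 0.4680 = 6.551 V.
Then the unloaded second divider: V_B = V_A × R4/(R3+R4) = 6.551 × 0.4638 = 3.039 V.

V_B ≈ 3.04 V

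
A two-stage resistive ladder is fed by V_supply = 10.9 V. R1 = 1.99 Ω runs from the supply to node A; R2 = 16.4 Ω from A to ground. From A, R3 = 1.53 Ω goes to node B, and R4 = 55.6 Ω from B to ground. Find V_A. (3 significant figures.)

V_A ≈ 9.43 V

Looking into the second stage from A: R3 + R4 = 57.13 Ω appears in parallel with R2.
R2 ‖ (R3+R4) = 12.74 Ω.
V_A = 10.9 × 12.74/(1.99 + 12.74) = 9.428 V.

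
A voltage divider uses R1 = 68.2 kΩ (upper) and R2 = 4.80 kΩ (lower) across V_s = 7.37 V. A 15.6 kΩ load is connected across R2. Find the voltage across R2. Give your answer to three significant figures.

The load sits in parallel with R2, giving an effective lower resistance R2' = R2·R_L/(R2+R_L) = 3.671 kΩ.
Now apply the divider: V_out = 7.37 × 0.05107 = 0.3764 V.

V_out ≈ 0.376 V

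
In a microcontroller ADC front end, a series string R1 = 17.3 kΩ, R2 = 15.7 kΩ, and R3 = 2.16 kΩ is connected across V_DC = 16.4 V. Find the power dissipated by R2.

The common current is I = 16.4/35.16 = 0.4664 mA.
V(R2) = I·R = 7.323 V; P = V·I = 7.323 × 0.4664 = 3.416 mW.

P ≈ 3.42 mW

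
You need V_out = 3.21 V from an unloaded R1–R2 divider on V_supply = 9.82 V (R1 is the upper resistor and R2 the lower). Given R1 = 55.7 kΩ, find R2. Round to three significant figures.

V_out/V_supply = R2/(R1+R2) = 0.3269.
R2 = R1 · 0.3269/(1 − 0.3269) = 27.05 kΩ.

R2 ≈ 27.0 kΩ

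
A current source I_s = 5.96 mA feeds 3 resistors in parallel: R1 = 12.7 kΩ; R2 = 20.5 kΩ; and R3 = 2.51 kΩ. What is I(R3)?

I ≈ 4.51 mA

ΣG = 1/12.7 + 1/20.5 + 1/2.51 = 0.5259.
Current divider: I(R3) = I_s · G_k/ΣG = 5.96 × (0.3984/0.5259) = 5.96 × 0.7575 = 4.515 mA.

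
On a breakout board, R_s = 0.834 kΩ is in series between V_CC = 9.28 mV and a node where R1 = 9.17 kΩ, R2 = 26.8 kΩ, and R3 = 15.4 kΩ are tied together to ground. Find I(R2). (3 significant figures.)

I ≈ 0.294 µA

Parallel bank: R_p = 1/(1/9.17 + 1/26.8 + 1/15.4) = 4.733 kΩ.
V_A = 9.28 × 4.733/5.567 = 7.890 mV.
I(R2) = V_A / R2 = 7.890/26.8 = 0.2944 µA.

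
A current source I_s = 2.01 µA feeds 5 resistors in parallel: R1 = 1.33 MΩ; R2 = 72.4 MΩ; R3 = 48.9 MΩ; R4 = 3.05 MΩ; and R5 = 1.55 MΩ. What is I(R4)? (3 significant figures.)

I ≈ 0.375 µA

Total conductance ΣG = 1/1.33 + 1/72.4 + 1/48.9 + 1/3.05 + 1/1.55 = 1.759 (units of 1/MΩ).
By the current-divider rule, I = I_s · G_k/ΣG = 2.01 × 0.1864 = 0.3746 µA.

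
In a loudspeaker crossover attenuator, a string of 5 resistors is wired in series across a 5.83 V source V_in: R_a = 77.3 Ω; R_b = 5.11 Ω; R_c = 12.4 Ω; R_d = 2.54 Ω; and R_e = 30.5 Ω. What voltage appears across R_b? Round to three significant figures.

Total series resistance ΣR = 77.3 + 5.11 + 12.4 + 2.54 + 30.5 = 127.8 Ω.
V = V_in · R/ΣR = 5.83 × 0.03997 = 0.2330 V.

V ≈ 0.233 V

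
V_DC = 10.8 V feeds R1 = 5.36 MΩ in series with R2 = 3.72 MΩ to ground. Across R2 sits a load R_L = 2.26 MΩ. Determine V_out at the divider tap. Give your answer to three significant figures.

R2 ‖ R_L = (3.72 × 2.26)/(3.72 + 2.26) = 1.406 MΩ.
Then V_out = V_DC · R2'/(R1 + R2') = 10.8 × 1.406/6.766 = 2.244 V.
(Unloaded it would be 4.42 V; the load pulls it down.)

V_out ≈ 2.24 V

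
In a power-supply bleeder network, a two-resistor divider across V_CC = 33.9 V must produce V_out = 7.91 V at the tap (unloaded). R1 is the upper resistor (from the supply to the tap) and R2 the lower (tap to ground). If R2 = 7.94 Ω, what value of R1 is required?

R1 ≈ 26.1 Ω

The divider ratio is R2/(R1+R2) = 7.91/33.9 = 0.2333.
R1 = R2·(1/k − 1) = 7.94 × 3.286 = 26.09 Ω.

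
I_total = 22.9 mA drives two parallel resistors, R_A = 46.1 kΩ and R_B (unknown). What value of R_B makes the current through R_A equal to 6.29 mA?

The fraction through R_A equals R_B/(R_A+R_B).
With f = 0.2747, R_B = R_A · f/(1−f) = 46.1 × 0.3787 = 17.46 kΩ.

R_B ≈ 17.5 kΩ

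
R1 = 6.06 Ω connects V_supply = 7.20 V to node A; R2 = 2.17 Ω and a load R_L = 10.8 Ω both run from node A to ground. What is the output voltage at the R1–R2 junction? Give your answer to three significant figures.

First combine the lower leg with the load: R2 ‖ R_L = 1.807 Ω.
Voltage divider with the loaded lower leg: V_out = 7.20 × 1.807/(6.06 + 1.807) = 7.20 × 0.2297 = 1.654 V.

V_out ≈ 1.65 V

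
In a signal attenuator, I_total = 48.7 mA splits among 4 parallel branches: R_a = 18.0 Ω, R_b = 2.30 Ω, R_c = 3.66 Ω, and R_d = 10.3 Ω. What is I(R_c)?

I ≈ 15.5 mA

Total conductance ΣG = 1/18.0 + 1/2.30 + 1/3.66 + 1/10.3 = 0.8606 (units of 1/Ω).
R_c takes the fraction G_k/ΣG = 0.2732/0.8606 = 0.3175, so I = 48.7 × 0.3175 = 15.46 mA.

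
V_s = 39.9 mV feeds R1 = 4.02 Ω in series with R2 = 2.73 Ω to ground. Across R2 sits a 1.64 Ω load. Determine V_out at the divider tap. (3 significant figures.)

The load sits in parallel with R2, giving an effective lower resistance R2' = R2·R_L/(R2+R_L) = 1.025 Ω.
Now apply the divider: V_out = 39.9 × 0.2031 = 8.104 mV.
(Unloaded it would be 16.1 mV; the load pulls it down.)

V_out ≈ 8.10 mV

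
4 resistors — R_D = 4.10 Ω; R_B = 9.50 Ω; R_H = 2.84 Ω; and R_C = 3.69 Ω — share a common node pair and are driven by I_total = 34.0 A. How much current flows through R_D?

I ≈ 8.53 A

Total conductance ΣG = 1/4.10 + 1/9.50 + 1/2.84 + 1/3.69 = 0.9723 (units of 1/Ω).
R_D takes the fraction G_k/ΣG = 0.2439/0.9723 = 0.2509, so I = 34.0 × 0.2509 = 8.529 A.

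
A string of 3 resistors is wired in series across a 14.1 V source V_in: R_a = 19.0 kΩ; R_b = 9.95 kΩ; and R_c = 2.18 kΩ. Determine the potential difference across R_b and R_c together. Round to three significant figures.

ΣR = 19.0 + 9.95 + 2.18 = 31.13 kΩ.
R_{R_b..R_c} = 9.95 + 2.18 = 12.13 kΩ.
V = V_in · R/ΣR = 14.1 × 0.3897 = 5.494 V.

V ≈ 5.49 V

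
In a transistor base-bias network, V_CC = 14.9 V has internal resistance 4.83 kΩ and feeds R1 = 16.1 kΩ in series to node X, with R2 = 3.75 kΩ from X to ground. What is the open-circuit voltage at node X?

R1' = 4.83 + 16.1 = 20.93 kΩ (source resistance + R1).
Open-circuit (no load on X): V_th = V_CC · R2/(R1' + R2) = 14.9 × 3.75/(20.93 + 3.75) = 2.264 V.

V_th ≈ 2.26 V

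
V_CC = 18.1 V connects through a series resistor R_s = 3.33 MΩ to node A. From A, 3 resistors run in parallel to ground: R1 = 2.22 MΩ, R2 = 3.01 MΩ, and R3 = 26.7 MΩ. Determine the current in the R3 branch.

I ≈ 0.182 µA

Parallel bank: R_p = 1/(1/2.22 + 1/3.01 + 1/26.7) = 1.219 MΩ.
V_A by voltage divider: V_A = 18.1 × 1.219/(3.33 + 1.219) = 4.851 V.
I(R3) = V_A / R3 = 4.851/26.7 = 0.1817 µA.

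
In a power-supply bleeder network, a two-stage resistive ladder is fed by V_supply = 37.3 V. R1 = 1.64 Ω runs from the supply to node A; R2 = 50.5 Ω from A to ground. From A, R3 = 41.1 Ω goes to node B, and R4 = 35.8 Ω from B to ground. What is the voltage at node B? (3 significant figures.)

V_B ≈ 16.5 V

The second stage (R3 + R4 = 76.90 Ω) loads node A in parallel with R2.
Effective lower resistance at A: R2 ‖ 76.90 = 30.48 Ω.
So V_A = 37.3 × 0.9489 = 35.40 V.
V_B = V_A × 0.4655 = 16.48 V.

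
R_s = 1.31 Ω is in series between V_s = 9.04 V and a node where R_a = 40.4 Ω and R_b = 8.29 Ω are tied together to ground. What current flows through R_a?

Equivalent of the parallel group: R_p = 6.879 Ω.
V_A by voltage divider: V_A = 9.04 × 6.879/(1.31 + 6.879) = 7.594 V.
Branch current I = V_A/R_a = 7.594/40.4 = 0.1880 A.

I ≈ 0.188 A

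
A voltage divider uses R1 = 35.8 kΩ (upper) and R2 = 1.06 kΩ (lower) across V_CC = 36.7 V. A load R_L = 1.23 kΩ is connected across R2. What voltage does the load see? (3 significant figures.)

V_out ≈ 0.575 V

First combine the lower leg with the load: R2 ‖ R_L = 0.5693 kΩ.
Voltage divider with the loaded lower leg: V_out = 36.7 × 0.5693/(35.8 + 0.5693) = 36.7 × 0.01565 = 0.5745 V.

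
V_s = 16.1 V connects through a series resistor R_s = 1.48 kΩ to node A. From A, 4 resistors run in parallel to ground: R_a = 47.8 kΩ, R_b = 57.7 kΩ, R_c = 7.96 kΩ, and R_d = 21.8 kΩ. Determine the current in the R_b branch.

Combine the parallel branches: R_p = (1/47.8 + 1/57.7 + 1/7.96 + 1/21.8)⁻¹ = 4.768 kΩ.
Node voltage V_A = V_s · R_p/(R_s + R_p) = 16.1 × 0.7631 = 12.29 V.
I(R_b) = V_A / R_b = 12.29/57.7 = 0.2129 mA.

I ≈ 0.213 mA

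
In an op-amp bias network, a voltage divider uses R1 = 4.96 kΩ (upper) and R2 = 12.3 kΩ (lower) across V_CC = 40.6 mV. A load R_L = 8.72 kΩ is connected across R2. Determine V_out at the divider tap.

The load sits in parallel with R2, giving an effective lower resistance R2' = R2·R_L/(R2+R_L) = 5.103 kΩ.
Now apply the divider: V_out = 40.6 × 0.5071 = 20.59 mV.

V_out ≈ 20.6 mV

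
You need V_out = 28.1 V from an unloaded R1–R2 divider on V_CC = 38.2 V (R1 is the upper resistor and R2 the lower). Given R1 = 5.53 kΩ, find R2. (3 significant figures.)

R2 ≈ 15.4 kΩ

V_out/V_CC = R2/(R1+R2) = 0.7356.
So R2 = R1 · V_out/(V_CC − V_out) = 5.53 × 28.1/(38.2 − 28.1) = 5.53 × 2.782 = 15.39 kΩ.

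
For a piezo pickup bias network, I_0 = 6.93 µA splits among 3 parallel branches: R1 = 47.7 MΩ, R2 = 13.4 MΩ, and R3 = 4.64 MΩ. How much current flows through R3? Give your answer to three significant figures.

ΣG = 1/47.7 + 1/13.4 + 1/4.64 = 0.3111.
By the current-divider rule, I = I_0 · G_k/ΣG = 6.93 × 0.6927 = 4.801 µA.

I ≈ 4.80 µA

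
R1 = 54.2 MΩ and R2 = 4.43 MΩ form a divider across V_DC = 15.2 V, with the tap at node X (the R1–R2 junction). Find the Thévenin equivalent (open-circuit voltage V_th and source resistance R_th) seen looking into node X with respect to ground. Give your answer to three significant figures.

Open-circuit (no load on X): V_th = V_DC · R2/(R1 + R2) = 15.2 × 4.43/(54.20 + 4.43) = 1.148 V.
Zeroing V_DC shorts the top of R1 to ground, so R_th = R1 ‖ R2 = 4.095 MΩ.

V_th ≈ 1.15 V, R_th ≈ 4.10 MΩ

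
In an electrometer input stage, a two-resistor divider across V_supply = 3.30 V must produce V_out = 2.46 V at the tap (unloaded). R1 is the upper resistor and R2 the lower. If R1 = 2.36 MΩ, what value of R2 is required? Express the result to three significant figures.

Required fraction k = V_out/V_supply = 0.7455.
So R2 = R1 · V_out/(V_supply − V_out) = 2.36 × 2.46/(3.30 − 2.46) = 2.36 × 2.929 = 6.911 MΩ.

R2 ≈ 6.91 MΩ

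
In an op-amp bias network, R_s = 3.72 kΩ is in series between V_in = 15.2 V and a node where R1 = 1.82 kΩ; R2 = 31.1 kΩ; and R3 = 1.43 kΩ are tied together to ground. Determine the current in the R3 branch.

I ≈ 1.84 mA

Parallel bank: R_p = 1/(1/1.82 + 1/31.1 + 1/1.43) = 0.7807 kΩ.
Node voltage V_A = V_in · R_p/(R_s + R_p) = 15.2 × 0.1735 = 2.637 V.
Branch current I = V_A/R3 = 2.637/1.43 = 1.844 mA.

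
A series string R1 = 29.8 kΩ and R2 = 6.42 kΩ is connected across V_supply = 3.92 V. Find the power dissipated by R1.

The common current is I = 3.92/36.22 = 0.1082 mA.
P = I²R = 0.01171 × 29.8 = 0.3491 mW.

P ≈ 0.349 mW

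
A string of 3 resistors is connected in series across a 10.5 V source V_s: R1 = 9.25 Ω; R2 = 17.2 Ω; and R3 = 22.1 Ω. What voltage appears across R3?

V ≈ 4.78 V

Total series resistance ΣR = 9.25 + 17.2 + 22.1 = 48.55 Ω.
Voltage divider: V = V_s · (22.10 / 48.55) = 10.5 × 0.4552 = 4.780 V.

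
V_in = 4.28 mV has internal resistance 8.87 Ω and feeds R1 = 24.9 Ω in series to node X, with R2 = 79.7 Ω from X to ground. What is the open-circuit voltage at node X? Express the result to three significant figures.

V_th ≈ 3.01 mV

R1' = 8.87 + 24.9 = 33.77 Ω (source resistance + R1).
With X open, the divider is unloaded: V_th = 4.28 × 79.7/113.5 = 3.006 mV.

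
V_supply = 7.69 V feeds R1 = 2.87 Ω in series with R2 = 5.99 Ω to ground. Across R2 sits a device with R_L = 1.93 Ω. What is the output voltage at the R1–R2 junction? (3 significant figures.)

V_out ≈ 2.59 V

The load sits in parallel with R2, giving an effective lower resistance R2' = R2·R_L/(R2+R_L) = 1.460 Ω.
Then V_out = V_supply · R2'/(R1 + R2') = 7.69 × 1.460/4.330 = 2.593 V.
(Unloaded it would be 5.20 V; the load pulls it down.)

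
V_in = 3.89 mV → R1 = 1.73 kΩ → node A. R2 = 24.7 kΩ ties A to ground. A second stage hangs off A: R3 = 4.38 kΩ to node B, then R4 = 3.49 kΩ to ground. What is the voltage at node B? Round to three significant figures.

V_B ≈ 1.34 mV

Node A sees R2 in parallel with the series input of stage 2, R3 + R4 = 7.870 kΩ.
R2 ‖ (R3+R4) = 5.968 kΩ.
So V_A = 3.89 × 0.7753 = 3.016 mV.
Stage 2 is unloaded, so V_B = V_A · R4/(R3+R4) = 3.016 × 3.49/7.870 = 1.337 mV.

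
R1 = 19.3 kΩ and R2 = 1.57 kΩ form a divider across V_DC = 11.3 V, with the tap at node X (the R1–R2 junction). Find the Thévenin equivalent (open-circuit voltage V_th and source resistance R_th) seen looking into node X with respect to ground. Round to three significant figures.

V_th is the unloaded tap voltage: V_DC · R2/(R1+R2) = 11.3 × 0.07523 = 0.8501 V.
Looking into X with the source shorted: R_th = R1·R2/(R1+R2) = 19.30 × 1.57/20.87 = 1.452 kΩ.

V_th ≈ 0.850 V, R_th ≈ 1.45 kΩ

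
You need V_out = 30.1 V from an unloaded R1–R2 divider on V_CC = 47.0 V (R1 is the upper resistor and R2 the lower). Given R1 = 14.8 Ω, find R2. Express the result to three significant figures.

The divider ratio is R2/(R1+R2) = 30.1/47.0 = 0.6404.
Rearranging, R2 = R1·k/(1−k) = 14.8 × 1.781 = 26.36 Ω.

R2 ≈ 26.4 Ω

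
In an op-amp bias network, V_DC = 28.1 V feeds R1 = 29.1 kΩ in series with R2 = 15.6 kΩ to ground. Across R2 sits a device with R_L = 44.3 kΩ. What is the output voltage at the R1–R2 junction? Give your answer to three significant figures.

V_out ≈ 7.98 V

The load sits in parallel with R2, giving an effective lower resistance R2' = R2·R_L/(R2+R_L) = 11.54 kΩ.
Now apply the divider: V_out = 28.1 × 0.2839 = 7.978 V.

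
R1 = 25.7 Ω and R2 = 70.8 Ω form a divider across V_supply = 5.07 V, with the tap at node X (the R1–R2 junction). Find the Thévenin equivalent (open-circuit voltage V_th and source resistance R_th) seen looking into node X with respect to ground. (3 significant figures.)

V_th ≈ 3.72 V, R_th ≈ 18.9 Ω

V_th is the unloaded tap voltage: V_supply · R2/(R1+R2) = 5.07 × 0.7337 = 3.720 V.
Looking into X with the source shorted: R_th = R1·R2/(R1+R2) = 25.70 × 70.8/96.50 = 18.86 Ω.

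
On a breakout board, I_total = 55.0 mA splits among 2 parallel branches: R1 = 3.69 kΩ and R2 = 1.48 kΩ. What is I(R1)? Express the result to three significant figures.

I ≈ 15.7 mA

Two-branch current divider: I_k = I_total · R_other/(R_1 + R_2).
I(R1) = 55.0 × 1.48/(3.69 + 1.48) = 55.0 × 0.2863 = 15.74 mA.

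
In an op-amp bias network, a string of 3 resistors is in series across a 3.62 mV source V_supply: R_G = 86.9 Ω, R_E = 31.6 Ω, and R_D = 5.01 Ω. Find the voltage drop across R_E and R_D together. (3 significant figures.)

V ≈ 1.07 mV

Total series resistance ΣR = 86.9 + 31.6 + 5.01 = 123.5 Ω.
R_{R_E..R_D} = 31.6 + 5.01 = 36.61 Ω.
By the voltage-divider rule, V = 3.62 × 36.61/123.5 = 1.073 mV.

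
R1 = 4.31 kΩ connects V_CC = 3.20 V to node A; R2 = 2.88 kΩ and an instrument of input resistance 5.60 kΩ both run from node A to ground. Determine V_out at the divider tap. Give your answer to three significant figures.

V_out ≈ 0.980 V

R2 ‖ R_L = (2.88 × 5.60)/(2.88 + 5.60) = 1.902 kΩ.
Now apply the divider: V_out = 3.20 × 0.3062 = 0.9797 V.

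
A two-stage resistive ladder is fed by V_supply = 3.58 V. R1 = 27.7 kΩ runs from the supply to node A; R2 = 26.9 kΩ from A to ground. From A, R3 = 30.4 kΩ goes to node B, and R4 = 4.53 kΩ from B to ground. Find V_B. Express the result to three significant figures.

Node A sees R2 in parallel with the series input of stage 2, R3 + R4 = 34.93 kΩ.
Effective lower resistance at A: R2 ‖ 34.93 = 15.20 kΩ.
V_A = 3.58 × 15.20/(27.7 + 15.20) = 1.268 V.
Then the unloaded second divider: V_B = V_A × R4/(R3+R4) = 1.268 × 0.1297 = 0.1645 V.

V_B ≈ 0.164 V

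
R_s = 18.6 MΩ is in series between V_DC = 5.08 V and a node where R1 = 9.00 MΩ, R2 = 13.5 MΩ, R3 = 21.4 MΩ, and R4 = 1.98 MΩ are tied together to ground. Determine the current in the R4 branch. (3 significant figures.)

Combine the parallel branches: R_p = (1/9.00 + 1/13.5 + 1/21.4 + 1/1.98)⁻¹ = 1.357 MΩ.
V_A by voltage divider: V_A = 5.08 × 1.357/(18.6 + 1.357) = 0.3454 V.
Branch current I = V_A/R4 = 0.3454/1.98 = 0.1744 µA.
(Check via current divider: I_total = 0.2545 µA; share G_k/ΣG = 0.6853 → same result.)

I ≈ 0.174 µA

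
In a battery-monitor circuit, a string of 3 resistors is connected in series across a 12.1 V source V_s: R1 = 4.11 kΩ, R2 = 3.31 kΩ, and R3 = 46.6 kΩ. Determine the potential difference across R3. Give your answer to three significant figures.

Total series resistance ΣR = 4.11 + 3.31 + 46.6 = 54.02 kΩ.
Voltage divider: V = V_s · (46.60 / 54.02) = 12.1 × 0.8626 = 10.44 V.

V ≈ 10.4 V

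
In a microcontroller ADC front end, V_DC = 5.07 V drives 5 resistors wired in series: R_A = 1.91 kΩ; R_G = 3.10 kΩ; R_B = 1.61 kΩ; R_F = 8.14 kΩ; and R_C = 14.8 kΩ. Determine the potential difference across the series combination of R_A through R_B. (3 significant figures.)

V ≈ 1.14 V

Series total: ΣR = 1.91 + 3.10 + 1.61 + 8.14 + 14.8 = 29.56 kΩ.
R_{R_A..R_B} = 1.91 + 3.10 + 1.61 = 6.620 kΩ.
Voltage divider: V = V_DC · (6.620 / 29.56) = 5.07 × 0.2240 = 1.135 V.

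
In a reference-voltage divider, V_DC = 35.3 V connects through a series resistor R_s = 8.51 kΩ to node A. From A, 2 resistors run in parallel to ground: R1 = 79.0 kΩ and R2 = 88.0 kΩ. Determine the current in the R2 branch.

Equivalent of the parallel group: R_p = 41.63 kΩ.
V_A by voltage divider: V_A = 35.3 × 41.63/(8.51 + 41.63) = 29.31 V.
Branch current I = V_A/R2 = 29.31/88.0 = 0.3331 mA.

I ≈ 0.333 mA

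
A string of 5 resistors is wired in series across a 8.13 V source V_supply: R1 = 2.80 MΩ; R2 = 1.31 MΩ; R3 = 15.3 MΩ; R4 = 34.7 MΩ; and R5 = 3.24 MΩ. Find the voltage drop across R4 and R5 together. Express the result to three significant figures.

V ≈ 5.38 V

ΣR = 2.80 + 1.31 + 15.3 + 34.7 + 3.24 = 57.35 MΩ.
R_{R4..R5} = 34.7 + 3.24 = 37.94 MΩ.
V = V_supply · R/ΣR = 8.13 × 0.6616 = 5.378 V.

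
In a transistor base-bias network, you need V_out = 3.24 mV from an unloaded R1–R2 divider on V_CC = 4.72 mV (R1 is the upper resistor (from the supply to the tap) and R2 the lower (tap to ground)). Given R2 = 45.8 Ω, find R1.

R1 ≈ 20.9 Ω

V_out/V_CC = R2/(R1+R2) = 0.6864.
Rearranging, R1 = R2·(1−k)/k = 45.8 × 0.4568 = 20.92 Ω.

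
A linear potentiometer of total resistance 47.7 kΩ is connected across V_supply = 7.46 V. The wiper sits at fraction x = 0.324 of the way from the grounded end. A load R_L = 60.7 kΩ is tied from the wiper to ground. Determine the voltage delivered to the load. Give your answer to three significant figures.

The pot divides into 32.25 kΩ above the wiper and 15.45 kΩ below.
R_L loads the lower segment: effective lower R = 12.32 kΩ.
V_out = 7.46 × 12.32/(32.25 + 12.32) = 2.062 V.
(Unloaded: V_out = x·V_supply = 2.42 V.)

V_out ≈ 2.06 V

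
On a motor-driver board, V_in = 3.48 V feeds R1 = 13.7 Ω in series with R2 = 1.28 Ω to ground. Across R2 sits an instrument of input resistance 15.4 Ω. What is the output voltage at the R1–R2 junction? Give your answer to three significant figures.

The load sits in parallel with R2, giving an effective lower resistance R2' = R2·R_L/(R2+R_L) = 1.182 Ω.
Now apply the divider: V_out = 3.48 × 0.07941 = 0.2763 V.
(Unloaded it would be 0.297 V; the load pulls it down.)

V_out ≈ 0.276 V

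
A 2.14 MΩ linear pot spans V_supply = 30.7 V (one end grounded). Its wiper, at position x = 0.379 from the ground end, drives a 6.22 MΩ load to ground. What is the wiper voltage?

V_out ≈ 10.8 V

Split the track: R_lower = x·R_p = 0.8111 MΩ, R_upper = (1−x)·R_p = 1.329 MΩ.
Lower segment in parallel with the load: 0.8111 ‖ 6.22 = 0.7175 MΩ.
Then V_out = V_supply · 0.7175/(1.329 + 0.7175) = 10.76 V.
(Unloaded: V_out = x·V_supply = 11.6 V.)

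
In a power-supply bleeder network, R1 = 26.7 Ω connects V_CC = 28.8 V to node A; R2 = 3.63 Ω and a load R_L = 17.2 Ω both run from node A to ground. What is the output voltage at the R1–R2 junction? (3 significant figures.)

First combine the lower leg with the load: R2 ‖ R_L = 2.997 Ω.
Now apply the divider: V_out = 28.8 × 0.1009 = 2.907 V.

V_out ≈ 2.91 V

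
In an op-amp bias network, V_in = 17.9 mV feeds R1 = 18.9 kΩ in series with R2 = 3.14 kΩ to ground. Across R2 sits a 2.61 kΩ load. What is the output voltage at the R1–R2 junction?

R2 ‖ R_L = (3.14 × 2.61)/(3.14 + 2.61) = 1.425 kΩ.
Then V_out = V_in · R2'/(R1 + R2') = 17.9 × 1.425/20.33 = 1.255 mV.
(Unloaded it would be 2.55 mV; the load pulls it down.)

V_out ≈ 1.26 mV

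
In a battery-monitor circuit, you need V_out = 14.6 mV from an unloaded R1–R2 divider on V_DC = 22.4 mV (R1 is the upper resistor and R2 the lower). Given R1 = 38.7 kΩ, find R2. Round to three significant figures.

R2 ≈ 72.4 kΩ

Required fraction k = V_out/V_DC = 0.6518.
So R2 = R1 · V_out/(V_DC − V_out) = 38.7 × 14.6/(22.4 − 14.6) = 38.7 × 1.872 = 72.44 kΩ.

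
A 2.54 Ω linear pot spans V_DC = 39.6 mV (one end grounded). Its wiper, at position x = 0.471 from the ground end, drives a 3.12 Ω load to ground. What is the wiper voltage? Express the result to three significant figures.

Split the track: R_lower = x·R_p = 1.196 Ω, R_upper = (1−x)·R_p = 1.344 Ω.
Lower segment in parallel with the load: 1.196 ‖ 3.12 = 0.8648 Ω.
Loaded-divider output: V_out = 39.6 × 0.3916 = 15.51 mV.

V_out ≈ 15.5 mV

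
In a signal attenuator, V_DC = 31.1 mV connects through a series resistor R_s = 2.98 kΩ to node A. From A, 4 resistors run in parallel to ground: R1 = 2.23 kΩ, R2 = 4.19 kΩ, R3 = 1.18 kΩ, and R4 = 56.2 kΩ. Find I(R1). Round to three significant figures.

Parallel bank: R_p = 1/(1/2.23 + 1/4.19 + 1/1.18 + 1/56.2) = 0.6442 kΩ.
V_A = 31.1 × 0.6442/3.624 = 5.528 mV.
Branch current I = V_A/R1 = 5.528/2.23 = 2.479 µA.

I ≈ 2.48 µA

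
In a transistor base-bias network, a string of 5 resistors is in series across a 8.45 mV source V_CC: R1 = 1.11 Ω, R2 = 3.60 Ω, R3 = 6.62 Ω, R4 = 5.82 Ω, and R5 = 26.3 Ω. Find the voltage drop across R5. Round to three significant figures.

ΣR = 1.11 + 3.60 + 6.62 + 5.82 + 26.3 = 43.45 Ω.
V = V_CC · R/ΣR = 8.45 × 0.6053 = 5.115 mV.

V ≈ 5.11 mV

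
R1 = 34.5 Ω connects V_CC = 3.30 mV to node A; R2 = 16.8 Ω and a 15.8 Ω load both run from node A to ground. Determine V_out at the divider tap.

First combine the lower leg with the load: R2 ‖ R_L = 8.142 Ω.
Voltage divider with the loaded lower leg: V_out = 3.30 × 8.142/(34.5 + 8.142) = 3.30 × 0.1909 = 0.6301 mV.

V_out ≈ 0.630 mV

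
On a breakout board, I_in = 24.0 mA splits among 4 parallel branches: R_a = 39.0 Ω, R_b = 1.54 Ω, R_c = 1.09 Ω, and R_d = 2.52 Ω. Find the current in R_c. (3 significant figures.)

ΣG = 1/39.0 + 1/1.54 + 1/1.09 + 1/2.52 = 1.989.
R_c takes the fraction G_k/ΣG = 0.9174/1.989 = 0.4612, so I = 24.0 × 0.4612 = 11.07 mA.

I ≈ 11.1 mA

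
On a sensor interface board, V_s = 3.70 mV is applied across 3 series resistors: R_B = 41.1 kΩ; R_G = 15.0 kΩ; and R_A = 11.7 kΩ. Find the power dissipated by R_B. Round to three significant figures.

P ≈ 0.122 nW

Series current I = V_s/ΣR = 3.70/67.80 = 0.05457 µA.
P = I²R = 0.002978 × 41.1 = 0.1224 nW.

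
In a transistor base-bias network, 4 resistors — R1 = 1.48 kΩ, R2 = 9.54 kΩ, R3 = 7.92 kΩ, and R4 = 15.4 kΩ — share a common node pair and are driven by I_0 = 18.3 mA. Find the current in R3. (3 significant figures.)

I ≈ 2.38 mA

Total conductance ΣG = 1/1.48 + 1/9.54 + 1/7.92 + 1/15.4 = 0.9717 (units of 1/kΩ).
Current divider: I(R3) = I_0 · G_k/ΣG = 18.3 × (0.1263/0.9717) = 18.3 × 0.1299 = 2.378 mA.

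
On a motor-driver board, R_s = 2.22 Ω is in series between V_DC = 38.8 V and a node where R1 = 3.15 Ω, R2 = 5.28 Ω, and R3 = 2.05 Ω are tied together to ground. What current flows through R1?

I ≈ 3.84 A

Equivalent of the parallel group: R_p = 1.005 Ω.
Node voltage V_A = V_DC · R_p/(R_s + R_p) = 38.8 × 0.3117 = 12.09 V.
Branch current I = V_A/R1 = 12.09/3.15 = 3.839 A.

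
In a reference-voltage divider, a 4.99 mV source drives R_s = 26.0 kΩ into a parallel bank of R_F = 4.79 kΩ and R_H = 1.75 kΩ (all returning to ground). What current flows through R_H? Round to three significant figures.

Combine the parallel branches: R_p = (1/4.79 + 1/1.75)⁻¹ = 1.282 kΩ.
V_A by voltage divider: V_A = 4.99 × 1.282/(26.0 + 1.282) = 0.2344 mV.
I(R_H) = V_A / R_H = 0.2344/1.75 = 0.1340 µA.

I ≈ 0.134 µA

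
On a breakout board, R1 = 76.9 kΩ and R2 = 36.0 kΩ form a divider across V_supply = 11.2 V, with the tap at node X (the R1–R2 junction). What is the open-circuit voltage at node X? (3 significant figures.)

Open-circuit (no load on X): V_th = V_supply · R2/(R1 + R2) = 11.2 × 36.0/(76.90 + 36.0) = 3.571 V.

V_th ≈ 3.57 V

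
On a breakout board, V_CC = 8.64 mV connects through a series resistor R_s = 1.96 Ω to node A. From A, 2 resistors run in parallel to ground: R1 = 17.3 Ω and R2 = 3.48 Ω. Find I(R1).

Equivalent of the parallel group: R_p = 2.897 Ω.
V_A = 8.64 × 2.897/4.857 = 5.154 mV.
Branch current I = V_A/R1 = 5.154/17.3 = 0.2979 mA.

I ≈ 0.298 mA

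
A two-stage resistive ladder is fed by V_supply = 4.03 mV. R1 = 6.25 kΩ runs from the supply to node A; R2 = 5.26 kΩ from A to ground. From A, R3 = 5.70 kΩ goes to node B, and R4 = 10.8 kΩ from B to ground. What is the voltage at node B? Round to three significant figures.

V_B ≈ 1.03 mV

The second stage (R3 + R4 = 16.50 kΩ) loads node A in parallel with R2.
Effective lower resistance at A: R2 ‖ 16.50 = 3.989 kΩ.
V_A = 4.03 × 3.989/(6.25 + 3.989) = 1.570 mV.
V_B = V_A × 0.6545 = 1.028 mV.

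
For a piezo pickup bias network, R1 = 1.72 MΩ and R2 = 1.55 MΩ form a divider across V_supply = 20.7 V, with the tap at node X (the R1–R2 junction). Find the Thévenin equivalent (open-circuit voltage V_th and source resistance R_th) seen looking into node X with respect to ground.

V_th ≈ 9.81 V, R_th ≈ 0.815 MΩ

Open-circuit (no load on X): V_th = V_supply · R2/(R1 + R2) = 20.7 × 1.55/(1.720 + 1.55) = 9.812 V.
With V_supply suppressed (replaced by a short), R_th = R1 ‖ R2 = (1.720 × 1.55)/(1.720 + 1.55) = 0.8153 MΩ.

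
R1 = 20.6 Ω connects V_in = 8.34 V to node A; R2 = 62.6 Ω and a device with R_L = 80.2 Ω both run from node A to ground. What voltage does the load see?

R2 ‖ R_L = (62.6 × 80.2)/(62.6 + 80.2) = 35.16 Ω.
Now apply the divider: V_out = 8.34 × 0.6305 = 5.259 V.

V_out ≈ 5.26 V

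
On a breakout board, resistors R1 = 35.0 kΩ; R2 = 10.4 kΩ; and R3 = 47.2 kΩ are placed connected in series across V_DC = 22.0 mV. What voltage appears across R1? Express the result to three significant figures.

V ≈ 8.32 mV

ΣR = 35.0 + 10.4 + 47.2 = 92.60 kΩ.
Voltage divider: V = V_DC · (35.00 / 92.60) = 22.0 × 0.3780 = 8.315 mV.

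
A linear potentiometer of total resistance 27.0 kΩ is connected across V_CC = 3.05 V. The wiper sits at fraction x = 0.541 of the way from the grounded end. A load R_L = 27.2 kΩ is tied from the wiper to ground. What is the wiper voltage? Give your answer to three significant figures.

Split the track: R_lower = x·R_p = 14.61 kΩ, R_upper = (1−x)·R_p = 12.39 kΩ.
R_L loads the lower segment: effective lower R = 9.503 kΩ.
V_out = 3.05 × 9.503/(12.39 + 9.503) = 1.324 V.

V_out ≈ 1.32 V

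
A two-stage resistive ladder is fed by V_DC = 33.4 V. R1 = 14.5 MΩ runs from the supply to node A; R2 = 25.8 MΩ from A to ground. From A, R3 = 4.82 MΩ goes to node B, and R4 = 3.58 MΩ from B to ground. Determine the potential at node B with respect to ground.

V_B ≈ 4.33 V

Looking into the second stage from A: R3 + R4 = 8.400 MΩ appears in parallel with R2.
Effective lower resistance at A: R2 ‖ 8.400 = 6.337 MΩ.
So V_A = 33.4 × 0.3041 = 10.16 V.
Stage 2 is unloaded, so V_B = V_A · R4/(R3+R4) = 10.16 × 3.58/8.400 = 4.329 V.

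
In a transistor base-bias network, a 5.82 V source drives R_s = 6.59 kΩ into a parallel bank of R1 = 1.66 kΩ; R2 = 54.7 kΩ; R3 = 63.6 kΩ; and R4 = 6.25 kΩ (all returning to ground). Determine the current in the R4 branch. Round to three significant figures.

I ≈ 0.149 mA

Equivalent of the parallel group: R_p = 1.256 kΩ.
V_A by voltage divider: V_A = 5.82 × 1.256/(6.59 + 1.256) = 0.9314 V.
Branch current I = V_A/R4 = 0.9314/6.25 = 0.1490 mA.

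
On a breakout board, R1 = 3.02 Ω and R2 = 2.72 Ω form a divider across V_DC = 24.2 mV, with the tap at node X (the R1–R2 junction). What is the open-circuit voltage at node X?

Open-circuit (no load on X): V_th = V_DC · R2/(R1 + R2) = 24.2 × 2.72/(3.020 + 2.72) = 11.47 mV.

V_th ≈ 11.5 mV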